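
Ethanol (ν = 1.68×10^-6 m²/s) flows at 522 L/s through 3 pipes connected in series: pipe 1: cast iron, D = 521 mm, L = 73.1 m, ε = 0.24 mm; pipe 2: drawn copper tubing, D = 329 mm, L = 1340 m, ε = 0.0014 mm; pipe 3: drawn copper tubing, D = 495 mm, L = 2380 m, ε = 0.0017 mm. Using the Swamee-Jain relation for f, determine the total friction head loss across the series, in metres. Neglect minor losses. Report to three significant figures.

Pipe 1: V = 2.449 m/s, Re = 7.59×10^5, ε/D = 4.61×10^-4, f = 0.01719, h_1 = f(L/D)V²/2g = 0.7372 m
Pipe 2: V = 6.140 m/s, Re = 1.20×10^6, ε/D = 4.26×10^-6, f = 0.01137, h_2 = f(L/D)V²/2g = 89.03 m
Pipe 3: V = 2.713 m/s, Re = 7.99×10^5, ε/D = 3.43×10^-6, f = 0.01213, h_3 = f(L/D)V²/2g = 21.88 m
Series → Q common, losses add: H = Σh = 111.6 m

H ≈ 112 m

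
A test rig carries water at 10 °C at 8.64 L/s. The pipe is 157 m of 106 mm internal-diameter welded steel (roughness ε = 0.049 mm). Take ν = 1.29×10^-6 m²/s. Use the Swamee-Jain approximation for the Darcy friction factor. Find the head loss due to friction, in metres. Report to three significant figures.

V = 4Q/(πD²) = 4·0.00864/(π·0.106²) = 0.9791 m/s
Re = VD/ν = 0.9791·0.106/1.29×10^-6 = 8.05×10^4 → turbulent
ε/D = 0.049/106 = 4.62×10^-4
Swamee-Jain: f = 0.02087
h_f = f(L/D)V²/(2g) = 0.02087·(157/0.106)·0.9791²/(2·9.81) = 1.510 m

h_f ≈ 1.51 m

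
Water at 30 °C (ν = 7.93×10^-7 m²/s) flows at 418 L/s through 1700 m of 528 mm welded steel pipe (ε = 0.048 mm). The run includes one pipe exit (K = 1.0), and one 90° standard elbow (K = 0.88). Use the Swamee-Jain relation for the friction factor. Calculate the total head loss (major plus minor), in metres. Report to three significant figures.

H_L ≈ 8.19 m

V = 4Q/(πD²) = 1.909 m/s; V²/2g = 0.1858 m
Re = 1.27×10^6, ε/D = 9.09×10^-5 → f = 0.01311 (Swamee-Jain)
Major: h_f = f(L/D)·V²/2g = 0.01311·3220·0.1858 = 7.841 m
Minor: ΣK = 1.88; h_m = ΣK·V²/2g = 0.3492 m
Total H_L = 7.841 + 0.3492 = 8.191 m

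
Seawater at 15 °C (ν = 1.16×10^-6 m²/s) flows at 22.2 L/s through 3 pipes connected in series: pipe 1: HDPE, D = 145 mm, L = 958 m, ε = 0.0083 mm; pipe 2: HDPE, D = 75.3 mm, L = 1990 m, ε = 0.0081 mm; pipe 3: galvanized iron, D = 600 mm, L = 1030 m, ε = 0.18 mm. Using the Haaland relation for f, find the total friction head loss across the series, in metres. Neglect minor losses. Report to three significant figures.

Pipe 1: V = 1.344 m/s, Re = 1.68×10^5, ε/D = 5.72×10^-5, f = 0.01638, h_1 = f(L/D)V²/2g = 9.970 m
Pipe 2: V = 4.985 m/s, Re = 3.24×10^5, ε/D = 1.08×10^-4, f = 0.01514, h_2 = f(L/D)V²/2g = 506.8 m
Pipe 3: V = 0.07852 m/s, Re = 4.06×10^4, ε/D = 3.00×10^-4, f = 0.02252, h_3 = f(L/D)V²/2g = 0.01215 m
Series → Q common, losses add: H = Σh = 516.8 m

H ≈ 517 m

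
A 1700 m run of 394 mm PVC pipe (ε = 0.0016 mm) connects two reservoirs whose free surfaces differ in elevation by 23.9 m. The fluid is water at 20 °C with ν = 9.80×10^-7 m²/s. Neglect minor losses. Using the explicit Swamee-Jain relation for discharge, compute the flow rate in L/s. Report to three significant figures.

Swamee-Jain (Type II): Q = -0.965·√(gD⁵h_f/L)·ln[ε/(3.7D) + √(3.17ν²L/(gD³h_f))]
√(gD⁵h_f/L) = √(9.81·0.394⁵·23.9/1700) = 0.03619
ε/(3.7D) = 1.10×10^-6; √(3.17ν²L/(gD³h_f)) = 1.90×10^-5
Q = -0.965·0.03619·ln(2.010×10^-5) = 0.3777 m³/s
Check: V = 3.10 m/s, Re = 1.25×10^6, f = 0.01131, h_f = 23.9 m ≈ 23.9 m ✓

Q ≈ 378 L/s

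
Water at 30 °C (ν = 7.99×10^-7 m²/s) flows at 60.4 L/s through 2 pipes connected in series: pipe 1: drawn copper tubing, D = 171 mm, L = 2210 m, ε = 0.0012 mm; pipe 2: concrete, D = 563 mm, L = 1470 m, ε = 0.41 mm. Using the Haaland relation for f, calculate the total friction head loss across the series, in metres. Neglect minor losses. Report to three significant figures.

H ≈ 58.8 m

Pipe 1: V = 2.630 m/s, Re = 5.63×10^5, ε/D = 7.02×10^-6, f = 0.01288, h_1 = f(L/D)V²/2g = 58.66 m
Pipe 2: V = 0.2426 m/s, Re = 1.71×10^5, ε/D = 7.28×10^-4, f = 0.01998, h_2 = f(L/D)V²/2g = 0.1565 m
Series → Q common, losses add: H = Σh = 58.82 m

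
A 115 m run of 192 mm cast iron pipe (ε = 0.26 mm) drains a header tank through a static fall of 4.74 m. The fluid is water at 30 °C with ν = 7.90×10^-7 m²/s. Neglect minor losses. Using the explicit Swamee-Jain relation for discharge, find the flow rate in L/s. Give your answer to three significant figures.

Swamee-Jain (Type II): Q = -0.965·√(gD⁵h_f/L)·ln[ε/(3.7D) + √(3.17ν²L/(gD³h_f))]
√(gD⁵h_f/L) = √(9.81·0.192⁵·4.74/115) = 0.01027
ε/(3.7D) = 3.66×10^-4; √(3.17ν²L/(gD³h_f)) = 2.63×10^-5
Q = -0.965·0.01027·ln(3.923×10^-4) = 0.07774 m³/s
Check: V = 2.69 m/s, Re = 6.53×10^5, f = 0.02165, h_f = 4.76 m ≈ 4.74 m ✓

Q ≈ 77.7 L/s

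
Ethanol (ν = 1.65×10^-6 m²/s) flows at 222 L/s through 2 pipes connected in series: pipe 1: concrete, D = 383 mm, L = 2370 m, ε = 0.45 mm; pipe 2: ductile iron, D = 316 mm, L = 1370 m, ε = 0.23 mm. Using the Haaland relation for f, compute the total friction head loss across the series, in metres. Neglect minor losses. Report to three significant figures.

Pipe 1: V = 1.927 m/s, Re = 4.47×10^5, ε/D = 0.00117, f = 0.02099, h_1 = f(L/D)V²/2g = 24.58 m
Pipe 2: V = 2.831 m/s, Re = 5.42×10^5, ε/D = 7.28×10^-4, f = 0.01884, h_2 = f(L/D)V²/2g = 33.36 m
Series → Q common, losses add: H = Σh = 57.94 m

H ≈ 57.9 m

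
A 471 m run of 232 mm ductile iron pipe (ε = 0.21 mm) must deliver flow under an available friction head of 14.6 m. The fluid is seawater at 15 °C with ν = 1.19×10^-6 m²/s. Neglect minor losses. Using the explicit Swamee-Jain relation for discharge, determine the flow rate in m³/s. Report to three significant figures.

Swamee-Jain (Type II): Q = -0.965·√(gD⁵h_f/L)·ln[ε/(3.7D) + √(3.17ν²L/(gD³h_f))]
√(gD⁵h_f/L) = √(9.81·0.232⁵·14.6/471) = 0.01430
ε/(3.7D) = 2.45×10^-4; √(3.17ν²L/(gD³h_f)) = 3.44×10^-5
Q = -0.965·0.01430·ln(2.790×10^-4) = 0.1129 m³/s
Check: V = 2.67 m/s, Re = 5.21×10^5, f = 0.01990, h_f = 14.7 m ≈ 14.6 m ✓

Q ≈ 0.113 m³/s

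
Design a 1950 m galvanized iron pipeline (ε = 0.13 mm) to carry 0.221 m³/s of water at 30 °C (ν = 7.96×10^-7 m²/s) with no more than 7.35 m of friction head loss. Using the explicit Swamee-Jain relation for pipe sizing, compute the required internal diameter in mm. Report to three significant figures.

D ≈ 449 mm

Swamee-Jain (Type III): D = 0.66·[ε^1.25·(LQ²/(gh_f))^4.75 + ν·Q^9.4·(L/(gh_f))^5.2]^0.04
LQ²/(gh_f) = 1.321; L/(gh_f) = 27.04
Term 1 = ε^1.25·(…)^4.75 = 5.21×10^-5; Term 2 = ν·Q^9.4·(…)^5.2 = 1.53×10^-5
D = 0.66·(5.21×10^-5 + 1.53×10^-5)^0.04 = 0.4495 m = 449 mm
Check: V = 1.39 m/s, Re = 7.87×10^5, f = 0.01584, h_f = 6.80 m ≈ 7.35 m ✓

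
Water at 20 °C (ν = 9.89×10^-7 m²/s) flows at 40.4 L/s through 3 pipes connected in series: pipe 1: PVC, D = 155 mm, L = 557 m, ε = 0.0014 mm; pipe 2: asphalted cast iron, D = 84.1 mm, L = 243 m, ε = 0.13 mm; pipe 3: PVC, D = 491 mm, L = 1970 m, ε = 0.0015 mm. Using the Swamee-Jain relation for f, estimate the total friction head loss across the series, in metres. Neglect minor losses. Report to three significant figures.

Pipe 1: V = 2.141 m/s, Re = 3.36×10^5, ε/D = 9.03×10^-6, f = 0.01419, h_1 = f(L/D)V²/2g = 11.91 m
Pipe 2: V = 7.273 m/s, Re = 6.18×10^5, ε/D = 0.00155, f = 0.02236, h_2 = f(L/D)V²/2g = 174.2 m
Pipe 3: V = 0.2134 m/s, Re = 1.06×10^5, ε/D = 3.05×10^-6, f = 0.01767, h_3 = f(L/D)V²/2g = 0.1645 m
Series → Q common, losses add: H = Σh = 186.2 m

H ≈ 186 m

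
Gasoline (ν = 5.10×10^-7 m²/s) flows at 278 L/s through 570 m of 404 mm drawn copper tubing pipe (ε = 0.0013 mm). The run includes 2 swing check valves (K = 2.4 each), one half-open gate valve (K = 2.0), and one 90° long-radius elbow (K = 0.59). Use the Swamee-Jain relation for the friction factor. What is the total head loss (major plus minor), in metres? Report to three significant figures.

H_L ≈ 5.40 m

V = 4Q/(πD²) = 2.169 m/s; V²/2g = 0.2397 m
Re = 1.72×10^6, ε/D = 3.22×10^-6 → f = 0.01073 (Swamee-Jain)
Major: h_f = f(L/D)·V²/2g = 0.01073·1411·0.2397 = 3.630 m
Minor: ΣK = 7.39; h_m = ΣK·V²/2g = 1.771 m
Total H_L = 3.630 + 1.771 = 5.401 m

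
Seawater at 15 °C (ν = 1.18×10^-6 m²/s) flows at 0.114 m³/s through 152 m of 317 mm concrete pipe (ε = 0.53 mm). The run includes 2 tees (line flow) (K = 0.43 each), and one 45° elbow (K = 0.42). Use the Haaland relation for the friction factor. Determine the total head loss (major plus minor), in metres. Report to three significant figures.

H_L ≈ 1.30 m

V = 4Q/(πD²) = 1.444 m/s; V²/2g = 0.1063 m
Re = 3.88×10^5, ε/D = 0.00167 → f = 0.02286 (Haaland)
Major: h_f = f(L/D)·V²/2g = 0.02286·479.5·0.1063 = 1.165 m
Minor: ΣK = 1.28; h_m = ΣK·V²/2g = 0.1361 m
Total H_L = 1.165 + 0.1361 = 1.301 m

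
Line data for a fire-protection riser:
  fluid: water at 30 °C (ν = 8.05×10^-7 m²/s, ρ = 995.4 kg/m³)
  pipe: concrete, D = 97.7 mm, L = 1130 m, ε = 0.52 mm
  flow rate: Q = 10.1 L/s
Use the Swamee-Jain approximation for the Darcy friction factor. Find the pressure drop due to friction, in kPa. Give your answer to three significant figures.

V = 4Q/(πD²) = 4·0.0101/(π·0.0977²) = 1.347 m/s
Re = VD/ν = 1.347·0.0977/8.05×10^-7 = 1.64×10^5 → turbulent
ε/D = 0.52/97.7 = 0.00532
Swamee-Jain: f = 0.03170
h_f = f(L/D)V²/(2g) = 0.03170·(1130/0.0977)·1.347²/(2·9.81) = 33.92 m
Δp = ρg·h_f = 995.4·9.81·33.92 = 331.2 kPa

Δp ≈ 331 kPa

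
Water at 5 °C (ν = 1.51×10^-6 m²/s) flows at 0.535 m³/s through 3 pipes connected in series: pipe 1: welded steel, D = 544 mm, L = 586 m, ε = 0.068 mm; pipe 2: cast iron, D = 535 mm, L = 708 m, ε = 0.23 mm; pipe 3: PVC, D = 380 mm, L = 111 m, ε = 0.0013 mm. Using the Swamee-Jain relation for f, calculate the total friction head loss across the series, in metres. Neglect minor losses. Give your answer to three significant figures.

Pipe 1: V = 2.302 m/s, Re = 8.29×10^5, ε/D = 1.25×10^-4, f = 0.01407, h_1 = f(L/D)V²/2g = 4.092 m
Pipe 2: V = 2.380 m/s, Re = 8.43×10^5, ε/D = 4.30×10^-4, f = 0.01691, h_2 = f(L/D)V²/2g = 6.460 m
Pipe 3: V = 4.717 m/s, Re = 1.19×10^6, ε/D = 3.42×10^-6, f = 0.01137, h_3 = f(L/D)V²/2g = 3.769 m
Series → Q common, losses add: H = Σh = 14.32 m

H ≈ 14.3 m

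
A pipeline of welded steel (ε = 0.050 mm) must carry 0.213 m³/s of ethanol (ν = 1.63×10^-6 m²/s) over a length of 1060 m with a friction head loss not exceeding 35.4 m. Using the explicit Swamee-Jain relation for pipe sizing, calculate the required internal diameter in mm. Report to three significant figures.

D ≈ 283 mm

Swamee-Jain (Type III): D = 0.66·[ε^1.25·(LQ²/(gh_f))^4.75 + ν·Q^9.4·(L/(gh_f))^5.2]^0.04
LQ²/(gh_f) = 0.1385; L/(gh_f) = 3.052
Term 1 = ε^1.25·(…)^4.75 = 3.51×10^-10; Term 2 = ν·Q^9.4·(…)^5.2 = 2.62×10^-10
D = 0.66·(3.51×10^-10 + 2.62×10^-10)^0.04 = 0.2825 m = 283 mm
Check: V = 3.40 m/s, Re = 5.89×10^5, f = 0.01507, h_f = 33.3 m ≈ 35.4 m ✓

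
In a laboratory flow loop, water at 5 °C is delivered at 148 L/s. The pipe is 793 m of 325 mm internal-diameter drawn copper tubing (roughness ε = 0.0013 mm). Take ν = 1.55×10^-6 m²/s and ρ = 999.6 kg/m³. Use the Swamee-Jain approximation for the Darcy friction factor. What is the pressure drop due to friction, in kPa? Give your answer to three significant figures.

Δp ≈ 53.8 kPa

V = 4Q/(πD²) = 4·0.148/(π·0.325²) = 1.784 m/s
Re = VD/ν = 1.784·0.325/1.55×10^-6 = 3.74×10^5 → turbulent
ε/D = 0.0013/325 = 4.00×10^-6
Swamee-Jain: f = 0.01385
h_f = f(L/D)V²/(2g) = 0.01385·(793/0.325)·1.784²/(2·9.81) = 5.483 m
Δp = ρg·h_f = 999.6·9.81·5.483 = 53.76 kPa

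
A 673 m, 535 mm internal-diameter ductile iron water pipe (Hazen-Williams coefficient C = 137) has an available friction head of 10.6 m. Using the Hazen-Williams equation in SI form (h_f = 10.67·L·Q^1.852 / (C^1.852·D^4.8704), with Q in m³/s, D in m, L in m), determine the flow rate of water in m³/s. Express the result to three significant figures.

Q ≈ 0.783 m³/s

Rearranging: Q = [h_f·C^1.852·D^4.8704 / (10.67·L)]^(1/1.852)
Q = [10.6·137^1.852·0.535^4.8704 / (10.67·673)]^0.540 = 0.7831 m³/s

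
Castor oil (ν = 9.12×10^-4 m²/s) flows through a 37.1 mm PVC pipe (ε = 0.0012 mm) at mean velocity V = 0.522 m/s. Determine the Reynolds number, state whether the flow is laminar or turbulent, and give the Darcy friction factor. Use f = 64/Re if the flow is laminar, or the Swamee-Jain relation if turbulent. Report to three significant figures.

Re ≈ 21.2; laminar; f = 64/Re ≈ 3.01

Re = VD/ν = 0.5220·0.0371/9.12×10^-4 = 21.2
Re < 2300 → laminar → f = 64/Re = 3.014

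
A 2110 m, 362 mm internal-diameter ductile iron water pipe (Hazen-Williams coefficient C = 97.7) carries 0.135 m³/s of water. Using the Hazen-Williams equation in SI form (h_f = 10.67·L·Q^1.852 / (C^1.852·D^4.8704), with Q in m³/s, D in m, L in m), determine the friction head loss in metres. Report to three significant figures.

h_f ≈ 16.1 m

h_f = 10.67·2110·0.135^1.852 / (97.7^1.852·0.362^4.8704) = 16.06 m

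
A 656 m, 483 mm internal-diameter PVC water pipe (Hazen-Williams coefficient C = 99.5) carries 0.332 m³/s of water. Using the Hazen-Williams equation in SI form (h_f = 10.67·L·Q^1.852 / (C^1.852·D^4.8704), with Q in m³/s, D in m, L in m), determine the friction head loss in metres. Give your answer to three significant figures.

h_f ≈ 6.27 m

h_f = 10.67·656·0.332^1.852 / (99.5^1.852·0.483^4.8704) = 6.274 m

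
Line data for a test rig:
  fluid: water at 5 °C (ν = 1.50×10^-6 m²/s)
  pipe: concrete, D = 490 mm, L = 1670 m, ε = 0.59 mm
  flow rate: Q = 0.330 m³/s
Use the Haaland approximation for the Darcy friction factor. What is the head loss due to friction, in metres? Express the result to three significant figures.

V = 4Q/(πD²) = 4·0.330/(π·0.490²) = 1.750 m/s
Re = VD/ν = 1.750·0.490/1.50×10^-6 = 5.72×10^5 → turbulent
ε/D = 0.59/490 = 0.00120
Haaland: f = 0.02100
h_f = f(L/D)V²/(2g) = 0.02100·(1670/0.490)·1.750²/(2·9.81) = 11.17 m

h_f ≈ 11.2 m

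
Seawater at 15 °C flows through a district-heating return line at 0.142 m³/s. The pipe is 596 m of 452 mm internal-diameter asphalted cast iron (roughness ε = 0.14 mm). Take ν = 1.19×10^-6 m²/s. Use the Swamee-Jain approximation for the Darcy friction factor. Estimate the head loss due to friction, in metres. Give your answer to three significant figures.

V = 4Q/(πD²) = 4·0.142/(π·0.452²) = 0.8850 m/s
Re = VD/ν = 0.8850·0.452/1.19×10^-6 = 3.36×10^5 → turbulent
ε/D = 0.14/452 = 3.10×10^-4
Swamee-Jain: f = 0.01696
h_f = f(L/D)V²/(2g) = 0.01696·(596/0.452)·0.8850²/(2·9.81) = 0.8925 m

h_f ≈ 0.893 m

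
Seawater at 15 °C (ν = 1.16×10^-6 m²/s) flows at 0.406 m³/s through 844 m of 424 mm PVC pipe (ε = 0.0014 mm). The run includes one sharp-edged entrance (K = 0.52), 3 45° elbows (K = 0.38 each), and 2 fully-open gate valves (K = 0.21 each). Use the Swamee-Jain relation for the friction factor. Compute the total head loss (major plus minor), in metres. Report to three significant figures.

H_L ≈ 10.6 m

V = 4Q/(πD²) = 2.875 m/s; V²/2g = 0.4214 m
Re = 1.05×10^6, ε/D = 3.30×10^-6 → f = 0.01160 (Swamee-Jain)
Major: h_f = f(L/D)·V²/2g = 0.01160·1991·0.4214 = 9.727 m
Minor: ΣK = 2.08; h_m = ΣK·V²/2g = 0.8765 m
Total H_L = 9.727 + 0.8765 = 10.60 m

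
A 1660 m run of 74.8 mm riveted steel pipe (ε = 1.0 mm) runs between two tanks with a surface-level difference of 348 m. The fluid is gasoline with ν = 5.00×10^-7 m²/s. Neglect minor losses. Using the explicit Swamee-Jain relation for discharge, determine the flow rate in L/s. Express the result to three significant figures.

Q ≈ 11.9 L/s

Swamee-Jain (Type II): Q = -0.965·√(gD⁵h_f/L)·ln[ε/(3.7D) + √(3.17ν²L/(gD³h_f))]
√(gD⁵h_f/L) = √(9.81·0.0748⁵·348/1660) = 0.002194
ε/(3.7D) = 0.00361; √(3.17ν²L/(gD³h_f)) = 3.03×10^-5
Q = -0.965·0.002194·ln(0.003644) = 0.01189 m³/s
Check: V = 2.71 m/s, Re = 4.05×10^5, f = 0.04213, h_f = 349 m ≈ 348 m ✓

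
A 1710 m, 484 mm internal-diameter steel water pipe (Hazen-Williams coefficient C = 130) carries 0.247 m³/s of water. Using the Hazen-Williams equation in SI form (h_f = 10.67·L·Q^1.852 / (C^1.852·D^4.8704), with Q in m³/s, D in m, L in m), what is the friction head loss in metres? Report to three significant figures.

h_f = 10.67·1710·0.247^1.852 / (130^1.852·0.484^4.8704) = 5.706 m

h_f ≈ 5.71 m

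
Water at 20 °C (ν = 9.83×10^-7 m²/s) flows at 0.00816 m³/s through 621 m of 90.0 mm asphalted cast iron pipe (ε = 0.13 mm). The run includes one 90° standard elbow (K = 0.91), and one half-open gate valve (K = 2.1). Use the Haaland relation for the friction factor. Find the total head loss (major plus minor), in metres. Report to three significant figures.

H_L ≈ 13.7 m

V = 4Q/(πD²) = 1.283 m/s; V²/2g = 0.08386 m
Re = 1.17×10^5, ε/D = 0.00144 → f = 0.02316 (Haaland)
Major: h_f = f(L/D)·V²/2g = 0.02316·6900·0.08386 = 13.40 m
Minor: ΣK = 3.01; h_m = ΣK·V²/2g = 0.2524 m
Total H_L = 13.40 + 0.2524 = 13.65 m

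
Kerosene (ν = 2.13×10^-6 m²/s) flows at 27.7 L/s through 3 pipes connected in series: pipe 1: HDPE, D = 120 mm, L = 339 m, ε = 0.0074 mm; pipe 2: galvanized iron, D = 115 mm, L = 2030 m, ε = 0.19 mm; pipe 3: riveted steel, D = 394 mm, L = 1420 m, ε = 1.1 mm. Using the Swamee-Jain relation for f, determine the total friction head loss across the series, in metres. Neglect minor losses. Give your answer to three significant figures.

Pipe 1: V = 2.449 m/s, Re = 1.38×10^5, ε/D = 6.17×10^-5, f = 0.01716, h_1 = f(L/D)V²/2g = 14.82 m
Pipe 2: V = 2.667 m/s, Re = 1.44×10^5, ε/D = 0.00165, f = 0.02384, h_2 = f(L/D)V²/2g = 152.5 m
Pipe 3: V = 0.2272 m/s, Re = 4.20×10^4, ε/D = 0.00279, f = 0.02894, h_3 = f(L/D)V²/2g = 0.2744 m
Series → Q common, losses add: H = Σh = 167.6 m

H ≈ 168 m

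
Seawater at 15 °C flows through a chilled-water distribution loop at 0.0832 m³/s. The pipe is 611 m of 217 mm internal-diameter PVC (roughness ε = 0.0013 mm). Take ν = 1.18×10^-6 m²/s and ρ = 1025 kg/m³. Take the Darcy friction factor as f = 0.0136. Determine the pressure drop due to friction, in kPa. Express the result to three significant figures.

Δp ≈ 99.3 kPa

V = 4Q/(πD²) = 4·0.0832/(π·0.217²) = 2.250 m/s
h_f = f(L/D)V²/(2g) = 0.01360·(611/0.217)·2.250²/(2·9.81) = 9.878 m
Δp = ρg·h_f = 1025·9.81·9.878 = 99.32 kPa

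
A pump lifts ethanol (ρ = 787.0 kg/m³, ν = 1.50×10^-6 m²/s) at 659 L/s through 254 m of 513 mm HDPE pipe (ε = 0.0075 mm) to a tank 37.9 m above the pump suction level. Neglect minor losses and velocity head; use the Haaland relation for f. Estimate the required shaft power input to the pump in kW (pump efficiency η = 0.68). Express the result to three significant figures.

P_shaft ≈ 306 kW

V = 4Q/(πD²) = 3.188 m/s; Re = 1.09×10^6; ε/D = 1.46×10^-5; f = 0.01171
h_f = f(L/D)V²/2g = 3.003 m
Total head H = z + h_f = 37.9 + 3.003 = 40.90 m
P_hyd = ρgQH = 787.0·9.81·0.659·40.90 = 208.1 kW
P_shaft = P_hyd/η = 208.1/0.68 = 306.0 kW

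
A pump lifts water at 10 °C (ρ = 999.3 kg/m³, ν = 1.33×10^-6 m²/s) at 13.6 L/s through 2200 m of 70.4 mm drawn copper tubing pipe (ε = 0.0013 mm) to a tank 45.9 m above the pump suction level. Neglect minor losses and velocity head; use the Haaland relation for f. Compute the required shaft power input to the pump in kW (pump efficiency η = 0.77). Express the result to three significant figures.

P_shaft ≈ 61.3 kW

V = 4Q/(πD²) = 3.494 m/s; Re = 1.85×10^5; ε/D = 1.85×10^-5; f = 0.01585
h_f = f(L/D)V²/2g = 308.1 m
Total head H = z + h_f = 45.9 + 308.1 = 354.0 m
P_hyd = ρgQH = 999.3·9.81·0.0136·354.0 = 47.20 kW
P_shaft = P_hyd/η = 47.20/0.77 = 61.29 kW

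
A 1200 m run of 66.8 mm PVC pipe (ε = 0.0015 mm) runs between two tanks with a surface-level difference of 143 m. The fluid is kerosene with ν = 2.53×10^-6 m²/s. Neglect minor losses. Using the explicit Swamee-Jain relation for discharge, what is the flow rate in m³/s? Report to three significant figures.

Q ≈ 0.00999 m³/s

Swamee-Jain (Type II): Q = -0.965·√(gD⁵h_f/L)·ln[ε/(3.7D) + √(3.17ν²L/(gD³h_f))]
√(gD⁵h_f/L) = √(9.81·0.0668⁵·143/1200) = 0.001247
ε/(3.7D) = 6.07×10^-6; √(3.17ν²L/(gD³h_f)) = 2.41×10^-4
Q = -0.965·0.001247·ln(2.474×10^-4) = 0.009993 m³/s
Check: V = 2.85 m/s, Re = 7.53×10^4, f = 0.01909, h_f = 142 m ≈ 143 m ✓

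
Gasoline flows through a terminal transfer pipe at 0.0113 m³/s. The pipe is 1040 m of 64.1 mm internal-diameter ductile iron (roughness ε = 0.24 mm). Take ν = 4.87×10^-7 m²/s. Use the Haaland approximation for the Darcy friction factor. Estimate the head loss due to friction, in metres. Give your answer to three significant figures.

h_f ≈ 286 m

V = 4Q/(πD²) = 4·0.0113/(π·0.0641²) = 3.502 m/s
Re = VD/ν = 3.502·0.0641/4.87×10^-7 = 4.61×10^5 → turbulent
ε/D = 0.24/64.1 = 0.00374
Haaland: f = 0.02816
h_f = f(L/D)V²/(2g) = 0.02816·(1040/0.0641)·3.502²/(2·9.81) = 285.5 m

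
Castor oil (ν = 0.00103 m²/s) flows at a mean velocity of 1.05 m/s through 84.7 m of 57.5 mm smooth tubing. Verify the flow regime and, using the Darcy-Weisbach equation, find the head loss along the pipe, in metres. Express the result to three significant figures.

Re = VD/ν = 1.05·0.05750/0.00103 = 58.6 → laminar (Re < 2300)
f = 64/Re = 1.092
h_f = f(L/D)V²/(2g) = 1.092·(84.7/0.05750)·1.05²/(2·9.81) = 90.38 m

h_f ≈ 90.4 m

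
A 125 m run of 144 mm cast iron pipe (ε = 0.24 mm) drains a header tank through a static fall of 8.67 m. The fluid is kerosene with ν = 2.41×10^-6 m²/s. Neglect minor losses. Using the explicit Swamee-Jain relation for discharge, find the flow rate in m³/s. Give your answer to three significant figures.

Swamee-Jain (Type II): Q = -0.965·√(gD⁵h_f/L)·ln[ε/(3.7D) + √(3.17ν²L/(gD³h_f))]
√(gD⁵h_f/L) = √(9.81·0.144⁵·8.67/125) = 0.006491
ε/(3.7D) = 4.50×10^-4; √(3.17ν²L/(gD³h_f)) = 9.52×10^-5
Q = -0.965·0.006491·ln(5.456×10^-4) = 0.04706 m³/s
Check: V = 2.89 m/s, Re = 1.73×10^5, f = 0.02366, h_f = 8.74 m ≈ 8.67 m ✓

Q ≈ 0.0471 m³/s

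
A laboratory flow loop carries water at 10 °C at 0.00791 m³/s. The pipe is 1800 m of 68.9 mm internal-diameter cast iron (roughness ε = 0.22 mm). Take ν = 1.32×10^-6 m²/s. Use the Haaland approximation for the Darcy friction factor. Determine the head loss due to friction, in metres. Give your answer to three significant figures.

V = 4Q/(πD²) = 4·0.00791/(π·0.0689²) = 2.122 m/s
Re = VD/ν = 2.122·0.0689/1.32×10^-6 = 1.11×10^5 → turbulent
ε/D = 0.22/68.9 = 0.00319
Haaland: f = 0.02770
h_f = f(L/D)V²/(2g) = 0.02770·(1800/0.0689)·2.122²/(2·9.81) = 166.0 m

h_f ≈ 166 m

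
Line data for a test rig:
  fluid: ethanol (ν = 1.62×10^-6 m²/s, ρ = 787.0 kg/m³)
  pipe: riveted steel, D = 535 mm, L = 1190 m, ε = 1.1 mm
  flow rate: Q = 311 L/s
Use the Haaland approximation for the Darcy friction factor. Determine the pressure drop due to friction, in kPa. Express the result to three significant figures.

Δp ≈ 40.2 kPa

V = 4Q/(πD²) = 4·0.311/(π·0.535²) = 1.383 m/s
Re = VD/ν = 1.383·0.535/1.62×10^-6 = 4.57×10^5 → turbulent
ε/D = 1.1/535 = 0.00206
Haaland: f = 0.02399
h_f = f(L/D)V²/(2g) = 0.02399·(1190/0.535)·1.383²/(2·9.81) = 5.205 m
Δp = ρg·h_f = 787.0·9.81·5.205 = 40.18 kPa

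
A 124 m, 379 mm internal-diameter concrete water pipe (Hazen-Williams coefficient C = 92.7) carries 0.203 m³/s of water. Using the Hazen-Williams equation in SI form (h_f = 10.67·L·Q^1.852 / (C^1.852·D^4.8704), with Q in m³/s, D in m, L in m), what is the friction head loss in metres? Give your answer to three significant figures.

h_f = 10.67·124·0.203^1.852 / (92.7^1.852·0.379^4.8704) = 1.771 m

h_f ≈ 1.77 m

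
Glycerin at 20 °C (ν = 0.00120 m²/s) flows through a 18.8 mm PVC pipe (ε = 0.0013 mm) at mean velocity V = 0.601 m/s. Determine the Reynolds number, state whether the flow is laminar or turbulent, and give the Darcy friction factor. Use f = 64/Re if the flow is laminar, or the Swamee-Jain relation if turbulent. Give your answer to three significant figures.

Re = VD/ν = 0.6010·0.0188/0.00120 = 9.42
Re < 2300 → laminar → f = 64/Re = 6.797

Re ≈ 9.42; laminar; f = 64/Re ≈ 6.80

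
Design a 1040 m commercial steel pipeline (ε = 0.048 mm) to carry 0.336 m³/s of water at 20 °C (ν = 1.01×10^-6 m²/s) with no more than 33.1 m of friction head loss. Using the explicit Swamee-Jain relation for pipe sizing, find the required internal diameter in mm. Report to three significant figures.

Swamee-Jain (Type III): D = 0.66·[ε^1.25·(LQ²/(gh_f))^4.75 + ν·Q^9.4·(L/(gh_f))^5.2]^0.04
LQ²/(gh_f) = 0.3616; L/(gh_f) = 3.203
Term 1 = ε^1.25·(…)^4.75 = 3.18×10^-8; Term 2 = ν·Q^9.4·(…)^5.2 = 1.52×10^-8
D = 0.66·(3.18×10^-8 + 1.52×10^-8)^0.04 = 0.3361 m = 336 mm
Check: V = 3.79 m/s, Re = 1.26×10^6, f = 0.01389, h_f = 31.4 m ≈ 33.1 m ✓

D ≈ 336 mm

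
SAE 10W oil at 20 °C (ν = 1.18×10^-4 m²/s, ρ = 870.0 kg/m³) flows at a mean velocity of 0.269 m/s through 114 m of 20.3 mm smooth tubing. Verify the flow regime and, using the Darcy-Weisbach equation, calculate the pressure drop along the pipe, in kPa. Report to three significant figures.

Re = VD/ν = 0.269·0.02030/1.18×10^-4 = 46.3 → laminar (Re < 2300)
f = 64/Re = 1.383
h_f = f(L/D)V²/(2g) = 1.383·(114/0.02030)·0.269²/(2·9.81) = 28.64 m
Δp = ρg·h_f = 870.0·9.81·28.64 = 244.5 kPa

Δp ≈ 244 kPa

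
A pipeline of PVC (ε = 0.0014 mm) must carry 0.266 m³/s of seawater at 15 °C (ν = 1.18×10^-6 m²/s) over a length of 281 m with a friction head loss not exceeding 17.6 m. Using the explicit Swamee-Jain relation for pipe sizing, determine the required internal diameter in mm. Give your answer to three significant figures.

D ≈ 257 mm

Swamee-Jain (Type III): D = 0.66·[ε^1.25·(LQ²/(gh_f))^4.75 + ν·Q^9.4·(L/(gh_f))^5.2]^0.04
LQ²/(gh_f) = 0.1152; L/(gh_f) = 1.628
Term 1 = ε^1.25·(…)^4.75 = 1.67×10^-12; Term 2 = ν·Q^9.4·(…)^5.2 = 5.83×10^-11
D = 0.66·(1.67×10^-12 + 5.83×10^-11)^0.04 = 0.2574 m = 257 mm
Check: V = 5.11 m/s, Re = 1.11×10^6, f = 0.01154, h_f = 16.8 m ≈ 17.6 m ✓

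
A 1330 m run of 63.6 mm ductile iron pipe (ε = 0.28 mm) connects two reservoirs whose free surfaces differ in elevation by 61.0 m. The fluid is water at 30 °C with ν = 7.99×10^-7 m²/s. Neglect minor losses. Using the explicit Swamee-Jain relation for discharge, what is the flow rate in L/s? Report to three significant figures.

Swamee-Jain (Type II): Q = -0.965·√(gD⁵h_f/L)·ln[ε/(3.7D) + √(3.17ν²L/(gD³h_f))]
√(gD⁵h_f/L) = √(9.81·0.0636⁵·61.0/1330) = 6.843×10^-4
ε/(3.7D) = 0.00119; √(3.17ν²L/(gD³h_f)) = 1.32×10^-4
Q = -0.965·6.843×10^-4·ln(0.001322) = 0.004377 m³/s
Check: V = 1.38 m/s, Re = 1.10×10^5, f = 0.03041, h_f = 61.5 m ≈ 61.0 m ✓

Q ≈ 4.38 L/s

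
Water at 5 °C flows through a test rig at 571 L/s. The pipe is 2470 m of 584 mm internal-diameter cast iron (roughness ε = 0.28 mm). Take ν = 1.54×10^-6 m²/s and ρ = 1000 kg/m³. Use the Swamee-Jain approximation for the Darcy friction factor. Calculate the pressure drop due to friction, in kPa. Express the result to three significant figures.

V = 4Q/(πD²) = 4·0.571/(π·0.584²) = 2.132 m/s
Re = VD/ν = 2.132·0.584/1.54×10^-6 = 8.08×10^5 → turbulent
ε/D = 0.28/584 = 4.79×10^-4
Swamee-Jain: f = 0.01728
h_f = f(L/D)V²/(2g) = 0.01728·(2470/0.584)·2.132²/(2·9.81) = 16.93 m
Δp = ρg·h_f = 1000·9.81·16.93 = 166.1 kPa

Δp ≈ 166 kPa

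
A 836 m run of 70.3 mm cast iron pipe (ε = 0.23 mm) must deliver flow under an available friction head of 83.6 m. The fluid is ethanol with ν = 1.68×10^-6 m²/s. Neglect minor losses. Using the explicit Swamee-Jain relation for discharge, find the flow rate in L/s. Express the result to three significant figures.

Swamee-Jain (Type II): Q = -0.965·√(gD⁵h_f/L)·ln[ε/(3.7D) + √(3.17ν²L/(gD³h_f))]
√(gD⁵h_f/L) = √(9.81·0.0703⁵·83.6/836) = 0.001298
ε/(3.7D) = 8.84×10^-4; √(3.17ν²L/(gD³h_f)) = 1.62×10^-4
Q = -0.965·0.001298·ln(0.001046) = 0.008595 m³/s
Check: V = 2.21 m/s, Re = 9.27×10^4, f = 0.02840, h_f = 84.4 m ≈ 83.6 m ✓

Q ≈ 8.59 L/s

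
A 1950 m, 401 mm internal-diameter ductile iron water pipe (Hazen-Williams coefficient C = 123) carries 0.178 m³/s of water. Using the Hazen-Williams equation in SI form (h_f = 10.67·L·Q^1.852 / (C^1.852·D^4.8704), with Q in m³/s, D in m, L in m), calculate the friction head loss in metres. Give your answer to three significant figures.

h_f ≈ 9.82 m

h_f = 10.67·1950·0.178^1.852 / (123^1.852·0.401^4.8704) = 9.825 m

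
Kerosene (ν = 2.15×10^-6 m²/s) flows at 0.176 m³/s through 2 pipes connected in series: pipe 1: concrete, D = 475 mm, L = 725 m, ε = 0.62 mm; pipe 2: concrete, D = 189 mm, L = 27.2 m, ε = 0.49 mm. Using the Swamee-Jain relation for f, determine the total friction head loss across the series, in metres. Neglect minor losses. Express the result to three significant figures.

Pipe 1: V = 0.9932 m/s, Re = 2.19×10^5, ε/D = 0.00131, f = 0.02222, h_1 = f(L/D)V²/2g = 1.705 m
Pipe 2: V = 6.273 m/s, Re = 5.51×10^5, ε/D = 0.00259, f = 0.02550, h_2 = f(L/D)V²/2g = 7.362 m
Series → Q common, losses add: H = Σh = 9.067 m

H ≈ 9.07 m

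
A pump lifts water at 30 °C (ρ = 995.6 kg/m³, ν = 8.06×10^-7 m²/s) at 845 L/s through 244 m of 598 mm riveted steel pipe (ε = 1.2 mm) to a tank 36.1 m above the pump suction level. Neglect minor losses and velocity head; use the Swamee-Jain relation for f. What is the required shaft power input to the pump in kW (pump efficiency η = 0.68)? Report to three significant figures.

P_shaft ≈ 492 kW

V = 4Q/(πD²) = 3.009 m/s; Re = 2.23×10^6; ε/D = 0.00201; f = 0.02357
h_f = f(L/D)V²/2g = 4.437 m
Total head H = z + h_f = 36.1 + 4.437 = 40.54 m
P_hyd = ρgQH = 995.6·9.81·0.845·40.54 = 334.5 kW
P_shaft = P_hyd/η = 334.5/0.68 = 492.0 kW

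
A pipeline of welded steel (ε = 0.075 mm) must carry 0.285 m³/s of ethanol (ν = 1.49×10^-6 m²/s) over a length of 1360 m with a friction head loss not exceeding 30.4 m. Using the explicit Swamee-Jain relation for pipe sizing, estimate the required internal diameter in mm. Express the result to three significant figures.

Swamee-Jain (Type III): D = 0.66·[ε^1.25·(LQ²/(gh_f))^4.75 + ν·Q^9.4·(L/(gh_f))^5.2]^0.04
LQ²/(gh_f) = 0.3704; L/(gh_f) = 4.560
Term 1 = ε^1.25·(…)^4.75 = 6.24×10^-8; Term 2 = ν·Q^9.4·(…)^5.2 = 2.99×10^-8
D = 0.66·(6.24×10^-8 + 2.99×10^-8)^0.04 = 0.3453 m = 345 mm
Check: V = 3.04 m/s, Re = 7.05×10^5, f = 0.01527, h_f = 28.4 m ≈ 30.4 m ✓

D ≈ 345 mm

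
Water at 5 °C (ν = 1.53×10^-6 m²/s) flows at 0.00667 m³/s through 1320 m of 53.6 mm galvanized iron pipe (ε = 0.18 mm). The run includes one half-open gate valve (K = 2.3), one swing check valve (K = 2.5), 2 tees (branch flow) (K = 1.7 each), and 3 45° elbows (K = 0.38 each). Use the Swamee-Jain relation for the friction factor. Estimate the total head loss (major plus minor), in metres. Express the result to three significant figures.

H_L ≈ 316 m

V = 4Q/(πD²) = 2.956 m/s; V²/2g = 0.4454 m
Re = 1.04×10^5, ε/D = 0.00336 → f = 0.02843 (Swamee-Jain)
Major: h_f = f(L/D)·V²/2g = 0.02843·24627·0.4454 = 311.9 m
Minor: ΣK = 9.34; h_m = ΣK·V²/2g = 4.160 m
Total H_L = 311.9 + 4.160 = 316.0 m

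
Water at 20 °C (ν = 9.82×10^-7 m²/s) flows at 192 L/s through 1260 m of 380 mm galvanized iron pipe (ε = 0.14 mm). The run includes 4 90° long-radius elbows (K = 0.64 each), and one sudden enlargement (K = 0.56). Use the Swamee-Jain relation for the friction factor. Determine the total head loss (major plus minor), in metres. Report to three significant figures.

H_L ≈ 8.52 m

V = 4Q/(πD²) = 1.693 m/s; V²/2g = 0.1461 m
Re = 6.55×10^5, ε/D = 3.68×10^-4 → f = 0.01664 (Swamee-Jain)
Major: h_f = f(L/D)·V²/2g = 0.01664·3316·0.1461 = 8.060 m
Minor: ΣK = 3.12; h_m = ΣK·V²/2g = 0.4558 m
Total H_L = 8.060 + 0.4558 = 8.516 m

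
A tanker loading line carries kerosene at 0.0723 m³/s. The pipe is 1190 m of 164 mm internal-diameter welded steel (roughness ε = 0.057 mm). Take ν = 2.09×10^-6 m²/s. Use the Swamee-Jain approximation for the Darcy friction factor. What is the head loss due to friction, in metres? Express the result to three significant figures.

h_f ≈ 76.1 m

V = 4Q/(πD²) = 4·0.0723/(π·0.164²) = 3.423 m/s
Re = VD/ν = 3.423·0.164/2.09×10^-6 = 2.69×10^5 → turbulent
ε/D = 0.057/164 = 3.48×10^-4
Swamee-Jain: f = 0.01756
h_f = f(L/D)V²/(2g) = 0.01756·(1190/0.164)·3.423²/(2·9.81) = 76.07 m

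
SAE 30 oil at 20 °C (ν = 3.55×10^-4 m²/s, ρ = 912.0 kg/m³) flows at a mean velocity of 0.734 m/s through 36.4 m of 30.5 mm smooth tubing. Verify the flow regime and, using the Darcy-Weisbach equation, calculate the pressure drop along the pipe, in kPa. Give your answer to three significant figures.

Δp ≈ 298 kPa

Re = VD/ν = 0.734·0.03050/3.55×10^-4 = 63.1 → laminar (Re < 2300)
f = 64/Re = 1.015
h_f = f(L/D)V²/(2g) = 1.015·(36.4/0.03050)·0.734²/(2·9.81) = 33.26 m
Δp = ρg·h_f = 912.0·9.81·33.26 = 297.6 kPa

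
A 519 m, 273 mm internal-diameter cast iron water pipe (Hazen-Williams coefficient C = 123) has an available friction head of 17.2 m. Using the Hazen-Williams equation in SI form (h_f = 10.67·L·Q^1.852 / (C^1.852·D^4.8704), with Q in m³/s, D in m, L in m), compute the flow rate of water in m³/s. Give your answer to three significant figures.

Rearranging: Q = [h_f·C^1.852·D^4.8704 / (10.67·L)]^(1/1.852)
Q = [17.2·123^1.852·0.273^4.8704 / (10.67·519)]^0.540 = 0.1791 m³/s

Q ≈ 0.179 m³/s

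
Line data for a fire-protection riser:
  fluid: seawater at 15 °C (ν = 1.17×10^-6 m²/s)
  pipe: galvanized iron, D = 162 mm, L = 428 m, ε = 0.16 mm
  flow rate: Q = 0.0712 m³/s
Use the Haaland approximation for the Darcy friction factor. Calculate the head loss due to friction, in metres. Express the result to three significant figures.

V = 4Q/(πD²) = 4·0.0712/(π·0.162²) = 3.454 m/s
Re = VD/ν = 3.454·0.162/1.17×10^-6 = 4.78×10^5 → turbulent
ε/D = 0.16/162 = 9.88×10^-4
Haaland: f = 0.02017
h_f = f(L/D)V²/(2g) = 0.02017·(428/0.162)·3.454²/(2·9.81) = 32.40 m

h_f ≈ 32.4 m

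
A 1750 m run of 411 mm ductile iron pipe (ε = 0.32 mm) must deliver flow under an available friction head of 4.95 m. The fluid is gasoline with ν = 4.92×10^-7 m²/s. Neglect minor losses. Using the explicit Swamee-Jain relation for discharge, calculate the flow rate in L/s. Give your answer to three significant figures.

Q ≈ 146 L/s

Swamee-Jain (Type II): Q = -0.965·√(gD⁵h_f/L)·ln[ε/(3.7D) + √(3.17ν²L/(gD³h_f))]
√(gD⁵h_f/L) = √(9.81·0.411⁵·4.95/1750) = 0.01804
ε/(3.7D) = 2.10×10^-4; √(3.17ν²L/(gD³h_f)) = 2.00×10^-5
Q = -0.965·0.01804·ln(2.304×10^-4) = 0.1458 m³/s
Check: V = 1.10 m/s, Re = 9.18×10^5, f = 0.01899, h_f = 4.98 m ≈ 4.95 m ✓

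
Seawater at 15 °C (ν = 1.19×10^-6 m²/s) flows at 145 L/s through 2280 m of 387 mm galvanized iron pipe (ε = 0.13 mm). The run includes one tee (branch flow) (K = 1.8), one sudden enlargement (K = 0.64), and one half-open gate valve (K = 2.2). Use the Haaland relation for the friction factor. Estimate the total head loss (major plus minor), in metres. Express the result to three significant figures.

V = 4Q/(πD²) = 1.233 m/s; V²/2g = 0.07745 m
Re = 4.01×10^5, ε/D = 3.36×10^-4 → f = 0.01667 (Haaland)
Major: h_f = f(L/D)·V²/2g = 0.01667·5891·0.07745 = 7.608 m
Minor: ΣK = 4.64; h_m = ΣK·V²/2g = 0.3594 m
Total H_L = 7.608 + 0.3594 = 7.967 m

H_L ≈ 7.97 m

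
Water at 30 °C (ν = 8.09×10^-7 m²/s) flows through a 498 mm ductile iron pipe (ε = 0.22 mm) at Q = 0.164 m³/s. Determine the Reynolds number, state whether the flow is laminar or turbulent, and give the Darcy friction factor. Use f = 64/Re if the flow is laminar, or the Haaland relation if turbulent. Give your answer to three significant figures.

V = 4Q/(πD²) = 0.8420 m/s
Re = VD/ν = 0.8420·0.498/8.09×10^-7 = 5.18×10^5
Re > 4000 → turbulent; ε/D = 4.42×10^-4
Haaland: f = 0.01717

Re ≈ 5.18×10^5; turbulent; f ≈ 0.0172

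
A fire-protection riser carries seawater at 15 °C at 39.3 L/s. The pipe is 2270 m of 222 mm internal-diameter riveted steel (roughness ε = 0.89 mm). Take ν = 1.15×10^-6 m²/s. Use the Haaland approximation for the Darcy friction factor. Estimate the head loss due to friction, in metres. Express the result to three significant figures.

h_f ≈ 15.6 m

V = 4Q/(πD²) = 4·0.0393/(π·0.222²) = 1.015 m/s
Re = VD/ν = 1.015·0.222/1.15×10^-6 = 1.96×10^5 → turbulent
ε/D = 0.89/222 = 0.00401
Haaland: f = 0.02900
h_f = f(L/D)V²/(2g) = 0.02900·(2270/0.222)·1.015²/(2·9.81) = 15.58 m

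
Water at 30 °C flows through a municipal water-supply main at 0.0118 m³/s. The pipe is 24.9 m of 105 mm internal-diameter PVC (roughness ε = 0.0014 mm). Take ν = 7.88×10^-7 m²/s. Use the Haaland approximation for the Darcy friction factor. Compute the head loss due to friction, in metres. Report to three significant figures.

h_f ≈ 0.356 m

V = 4Q/(πD²) = 4·0.0118/(π·0.105²) = 1.363 m/s
Re = VD/ν = 1.363·0.105/7.88×10^-7 = 1.82×10^5 → turbulent
ε/D = 0.0014/105 = 1.33×10^-5
Haaland: f = 0.01587
h_f = f(L/D)V²/(2g) = 0.01587·(24.9/0.105)·1.363²/(2·9.81) = 0.3562 m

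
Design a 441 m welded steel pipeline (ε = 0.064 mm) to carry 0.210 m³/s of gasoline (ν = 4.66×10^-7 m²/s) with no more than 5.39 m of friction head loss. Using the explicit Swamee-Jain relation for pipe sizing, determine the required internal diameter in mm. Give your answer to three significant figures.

Swamee-Jain (Type III): D = 0.66·[ε^1.25·(LQ²/(gh_f))^4.75 + ν·Q^9.4·(L/(gh_f))^5.2]^0.04
LQ²/(gh_f) = 0.3678; L/(gh_f) = 8.340
Term 1 = ε^1.25·(…)^4.75 = 4.95×10^-8; Term 2 = ν·Q^9.4·(…)^5.2 = 1.22×10^-8
D = 0.66·(4.95×10^-8 + 1.22×10^-8)^0.04 = 0.3397 m = 340 mm
Check: V = 2.32 m/s, Re = 1.69×10^6, f = 0.01427, h_f = 5.06 m ≈ 5.39 m ✓

D ≈ 340 mm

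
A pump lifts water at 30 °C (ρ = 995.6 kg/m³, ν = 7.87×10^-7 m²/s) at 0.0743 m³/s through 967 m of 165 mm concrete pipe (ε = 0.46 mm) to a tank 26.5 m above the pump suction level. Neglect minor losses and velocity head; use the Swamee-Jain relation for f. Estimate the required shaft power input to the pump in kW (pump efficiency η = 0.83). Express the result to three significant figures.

P_shaft ≈ 105 kW

V = 4Q/(πD²) = 3.475 m/s; Re = 7.29×10^5; ε/D = 0.00279; f = 0.02592
h_f = f(L/D)V²/2g = 93.48 m
Total head H = z + h_f = 26.5 + 93.48 = 120.0 m
P_hyd = ρgQH = 995.6·9.81·0.0743·120.0 = 87.07 kW
P_shaft = P_hyd/η = 87.07/0.83 = 104.9 kW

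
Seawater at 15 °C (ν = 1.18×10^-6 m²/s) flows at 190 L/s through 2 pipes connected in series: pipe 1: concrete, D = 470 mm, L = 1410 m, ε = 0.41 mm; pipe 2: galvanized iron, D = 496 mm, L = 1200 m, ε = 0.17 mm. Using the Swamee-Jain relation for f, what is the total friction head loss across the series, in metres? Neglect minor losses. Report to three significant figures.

H ≈ 5.66 m

Pipe 1: V = 1.095 m/s, Re = 4.36×10^5, ε/D = 8.72×10^-4, f = 0.01987, h_1 = f(L/D)V²/2g = 3.645 m
Pipe 2: V = 0.9833 m/s, Re = 4.13×10^5, ε/D = 3.43×10^-4, f = 0.01692, h_2 = f(L/D)V²/2g = 2.017 m
Series → Q common, losses add: H = Σh = 5.662 m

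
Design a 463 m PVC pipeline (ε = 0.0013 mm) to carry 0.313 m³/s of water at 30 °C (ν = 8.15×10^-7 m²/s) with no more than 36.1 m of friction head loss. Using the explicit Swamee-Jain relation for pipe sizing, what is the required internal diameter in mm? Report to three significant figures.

D ≈ 258 mm

Swamee-Jain (Type III): D = 0.66·[ε^1.25·(LQ²/(gh_f))^4.75 + ν·Q^9.4·(L/(gh_f))^5.2]^0.04
LQ²/(gh_f) = 0.1281; L/(gh_f) = 1.307
Term 1 = ε^1.25·(…)^4.75 = 2.53×10^-12; Term 2 = ν·Q^9.4·(…)^5.2 = 5.95×10^-11
D = 0.66·(2.53×10^-12 + 5.95×10^-11)^0.04 = 0.2578 m = 258 mm
Check: V = 6.00 m/s, Re = 1.90×10^6, f = 0.01064, h_f = 35.0 m ≈ 36.1 m ✓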